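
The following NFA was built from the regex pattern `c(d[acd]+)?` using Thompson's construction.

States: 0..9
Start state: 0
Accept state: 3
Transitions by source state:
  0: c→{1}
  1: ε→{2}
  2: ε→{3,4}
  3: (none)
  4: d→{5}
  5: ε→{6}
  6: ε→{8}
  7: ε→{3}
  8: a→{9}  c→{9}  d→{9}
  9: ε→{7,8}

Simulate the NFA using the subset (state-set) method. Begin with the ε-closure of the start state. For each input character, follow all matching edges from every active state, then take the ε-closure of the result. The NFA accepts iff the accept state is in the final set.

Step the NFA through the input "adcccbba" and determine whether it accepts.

Answer: REJECT

Trace:
start: ε-closure({0}) = {0}
'a' @ 1: {}  — no active states
rest 'dcccbba' ignored (set empty)
final: {}; accept 3 not in set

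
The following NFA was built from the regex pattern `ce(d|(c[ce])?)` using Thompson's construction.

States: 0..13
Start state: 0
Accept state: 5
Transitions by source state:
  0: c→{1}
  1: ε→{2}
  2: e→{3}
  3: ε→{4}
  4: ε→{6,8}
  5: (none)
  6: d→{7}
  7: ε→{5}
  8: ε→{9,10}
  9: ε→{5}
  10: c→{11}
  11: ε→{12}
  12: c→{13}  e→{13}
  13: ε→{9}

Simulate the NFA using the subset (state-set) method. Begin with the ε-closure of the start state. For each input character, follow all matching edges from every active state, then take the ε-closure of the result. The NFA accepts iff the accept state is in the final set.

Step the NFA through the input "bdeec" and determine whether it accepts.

initial (ε-close {0}): {0}
'b' @ 1: {}  — dead — no transitions
rest 'deec' ignored (set empty)
end set {} — state 5 not in

Answer: REJECT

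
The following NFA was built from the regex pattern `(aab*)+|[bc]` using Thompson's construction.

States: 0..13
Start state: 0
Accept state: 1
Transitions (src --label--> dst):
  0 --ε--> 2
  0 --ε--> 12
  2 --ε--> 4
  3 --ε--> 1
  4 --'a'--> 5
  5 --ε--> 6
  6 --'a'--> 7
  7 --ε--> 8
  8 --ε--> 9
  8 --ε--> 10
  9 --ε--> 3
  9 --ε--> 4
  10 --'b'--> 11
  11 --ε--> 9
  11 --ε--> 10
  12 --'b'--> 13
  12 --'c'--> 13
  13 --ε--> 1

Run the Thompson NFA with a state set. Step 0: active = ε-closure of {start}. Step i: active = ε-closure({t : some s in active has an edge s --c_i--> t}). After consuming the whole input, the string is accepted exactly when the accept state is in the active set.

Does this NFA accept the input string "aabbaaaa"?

Answer: ACCEPT

Derivation:
S₀ = ε-closure({0}) = {0,2,4,12}
'a' @ 1: {5,6}
'a' @ 2: {1,3,4,7,8,9,10}  (accept∈set)
'b' @ 3: {1,3,4,9,10,11}  (accept∈set)
'b' @ 4: {1,3,4,9,10,11}  (accept∈set)
'a' @ 5: {5,6}
'a' @ 6: {1,3,4,7,8,9,10}  (accept∈set)
'a' @ 7: {5,6}
'a' @ 8: {1,3,4,7,8,9,10}  (accept∈set)
end set {1,3,4,7,8,9,10} — state 1 in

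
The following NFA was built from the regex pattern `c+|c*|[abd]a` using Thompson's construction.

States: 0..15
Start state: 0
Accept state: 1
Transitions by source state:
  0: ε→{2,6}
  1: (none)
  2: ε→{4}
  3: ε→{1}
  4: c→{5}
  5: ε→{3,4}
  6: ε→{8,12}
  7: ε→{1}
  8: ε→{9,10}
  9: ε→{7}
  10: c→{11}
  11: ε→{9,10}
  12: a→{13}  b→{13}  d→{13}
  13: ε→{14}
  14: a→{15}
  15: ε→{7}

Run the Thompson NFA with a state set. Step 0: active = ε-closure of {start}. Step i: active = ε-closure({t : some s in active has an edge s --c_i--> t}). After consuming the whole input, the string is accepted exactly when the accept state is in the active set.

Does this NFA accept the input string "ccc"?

initial (ε-close {0}): {0,1,2,4,6,7,8,9,10,12}
'c' @ 1: {1,3,4,5,7,9,10,11}  (accept∈set)
'c' @ 2: {1,3,4,5,7,9,10,11}  (accept∈set)
'c' @ 3: {1,3,4,5,7,9,10,11}  (accept∈set)
final: {1,3,4,5,7,9,10,11}; accept 1 in set

Answer: ACCEPT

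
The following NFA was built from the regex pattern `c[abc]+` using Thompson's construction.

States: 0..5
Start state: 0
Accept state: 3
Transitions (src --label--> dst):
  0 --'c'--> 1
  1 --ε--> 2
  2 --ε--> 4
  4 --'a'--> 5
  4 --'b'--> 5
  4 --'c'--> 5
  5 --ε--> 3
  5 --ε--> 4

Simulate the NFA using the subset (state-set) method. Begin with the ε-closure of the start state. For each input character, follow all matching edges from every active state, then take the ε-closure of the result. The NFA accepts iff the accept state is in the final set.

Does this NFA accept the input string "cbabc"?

Answer: ACCEPT

Trace:
S₀ = ε-closure({0}) = {0}
'c' @ 1: {1,2,4}
'b' @ 2: {3,4,5}  (accept∈set)
'a' @ 3: {3,4,5}  (accept∈set)
'b' @ 4: {3,4,5}  (accept∈set)
'c' @ 5: {3,4,5}  (accept∈set)
after full input: {3,4,5}  (accept=3 in)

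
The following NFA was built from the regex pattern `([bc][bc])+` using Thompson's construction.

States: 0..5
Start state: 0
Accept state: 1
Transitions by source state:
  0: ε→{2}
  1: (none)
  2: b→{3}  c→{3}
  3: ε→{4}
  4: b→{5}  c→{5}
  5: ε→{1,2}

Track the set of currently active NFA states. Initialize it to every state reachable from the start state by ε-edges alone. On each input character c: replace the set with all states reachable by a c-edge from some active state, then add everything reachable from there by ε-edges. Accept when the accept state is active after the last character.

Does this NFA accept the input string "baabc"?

Answer: REJECT

Derivation:
initial (ε-close {0}): {0,2}
'b' @ 1: {3,4}
'a' @ 2: {}  — no active states
rest 'abc' ignored (set empty)
after full input: {}  (accept=1 not in)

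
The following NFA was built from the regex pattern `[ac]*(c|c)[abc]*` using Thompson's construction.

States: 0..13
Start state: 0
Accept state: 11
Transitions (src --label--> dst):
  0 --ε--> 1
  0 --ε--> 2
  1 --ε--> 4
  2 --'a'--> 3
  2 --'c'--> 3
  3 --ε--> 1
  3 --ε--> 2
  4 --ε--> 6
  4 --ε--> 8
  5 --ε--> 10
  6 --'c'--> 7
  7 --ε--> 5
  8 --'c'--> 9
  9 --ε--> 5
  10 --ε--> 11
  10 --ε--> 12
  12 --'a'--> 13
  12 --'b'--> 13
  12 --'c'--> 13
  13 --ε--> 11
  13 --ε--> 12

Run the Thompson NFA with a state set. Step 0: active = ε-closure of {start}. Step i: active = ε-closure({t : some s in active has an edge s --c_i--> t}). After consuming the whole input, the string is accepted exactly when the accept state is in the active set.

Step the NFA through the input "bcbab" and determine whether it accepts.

initial (ε-close {0}): {0,1,2,4,6,8}
'b' @ 1: {}  — state set empty
rest 'cbab' ignored (set empty)
end set {} — state 11 not in

Answer: REJECT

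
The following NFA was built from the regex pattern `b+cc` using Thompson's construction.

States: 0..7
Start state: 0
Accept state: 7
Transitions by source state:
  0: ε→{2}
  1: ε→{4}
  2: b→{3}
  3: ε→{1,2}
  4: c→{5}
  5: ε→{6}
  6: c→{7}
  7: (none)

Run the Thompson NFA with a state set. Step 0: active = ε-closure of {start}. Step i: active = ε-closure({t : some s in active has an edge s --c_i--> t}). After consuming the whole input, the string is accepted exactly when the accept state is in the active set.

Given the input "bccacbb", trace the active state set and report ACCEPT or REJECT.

Answer: REJECT

Derivation:
S₀ = ε-closure({0}) = {0,2}
'b' @ 1: {1,2,3,4}
'c' @ 2: {5,6}
'c' @ 3: {7}  [accepting]
'a' @ 4: {}  — no active states
rest 'cbb' ignored (set empty)
final: {}; accept 7 not in set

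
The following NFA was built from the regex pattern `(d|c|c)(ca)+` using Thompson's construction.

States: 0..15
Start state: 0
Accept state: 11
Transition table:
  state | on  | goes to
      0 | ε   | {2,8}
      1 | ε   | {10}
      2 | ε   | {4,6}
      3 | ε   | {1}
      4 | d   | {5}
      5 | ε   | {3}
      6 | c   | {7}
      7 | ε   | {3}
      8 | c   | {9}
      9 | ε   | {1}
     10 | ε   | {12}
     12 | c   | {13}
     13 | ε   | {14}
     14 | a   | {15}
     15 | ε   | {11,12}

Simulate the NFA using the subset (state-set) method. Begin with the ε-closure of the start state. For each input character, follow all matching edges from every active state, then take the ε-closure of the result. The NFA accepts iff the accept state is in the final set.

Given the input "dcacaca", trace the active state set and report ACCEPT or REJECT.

Answer: ACCEPT

Steps:
initial (ε-close {0}): {0,2,4,6,8}
'd' @ 1: {1,3,5,10,12}
'c' @ 2: {13,14}
'a' @ 3: {11,12,15}  (accept∈set)
'c' @ 4: {13,14}
'a' @ 5: {11,12,15}  (accept∈set)
'c' @ 6: {13,14}
'a' @ 7: {11,12,15}  (accept∈set)
after full input: {11,12,15}  (accept=11 in)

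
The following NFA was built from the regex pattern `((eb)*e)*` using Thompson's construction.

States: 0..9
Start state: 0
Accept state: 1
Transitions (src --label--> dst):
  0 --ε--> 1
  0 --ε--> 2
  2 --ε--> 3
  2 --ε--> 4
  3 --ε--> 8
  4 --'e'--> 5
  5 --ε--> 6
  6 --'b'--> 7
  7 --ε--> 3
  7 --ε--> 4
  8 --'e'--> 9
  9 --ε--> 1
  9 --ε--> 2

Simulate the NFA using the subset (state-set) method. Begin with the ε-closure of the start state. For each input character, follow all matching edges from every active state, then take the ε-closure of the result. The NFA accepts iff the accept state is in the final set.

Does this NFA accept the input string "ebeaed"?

Answer: REJECT

Derivation:
initial (ε-close {0}): {0,1,2,3,4,8}
'e' @ 1: {1,2,3,4,5,6,8,9}  ✓accept
'b' @ 2: {3,4,7,8}
'e' @ 3: {1,2,3,4,5,6,8,9}  ✓accept
'a' @ 4: {}  — state set empty
rest 'ed' ignored (set empty)
end set {} — state 1 not in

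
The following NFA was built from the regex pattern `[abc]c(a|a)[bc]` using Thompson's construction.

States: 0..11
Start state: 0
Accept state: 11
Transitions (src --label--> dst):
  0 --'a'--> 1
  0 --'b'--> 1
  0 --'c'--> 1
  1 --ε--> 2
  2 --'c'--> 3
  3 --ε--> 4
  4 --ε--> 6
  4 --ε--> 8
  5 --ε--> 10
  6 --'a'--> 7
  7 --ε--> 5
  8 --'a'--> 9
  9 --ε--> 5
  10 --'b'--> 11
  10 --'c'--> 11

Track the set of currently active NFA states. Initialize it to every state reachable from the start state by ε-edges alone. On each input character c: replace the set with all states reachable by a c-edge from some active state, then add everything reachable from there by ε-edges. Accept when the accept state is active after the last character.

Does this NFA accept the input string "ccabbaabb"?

start: ε-closure({0}) = {0}
'c' @ 1: {1,2}
'c' @ 2: {3,4,6,8}
'a' @ 3: {5,7,9,10}
'b' @ 4: {11}  [accepting]
'b' @ 5: {}  — state set empty
rest 'aabb' ignored (set empty)
final: {}; accept 11 not in set

Answer: REJECT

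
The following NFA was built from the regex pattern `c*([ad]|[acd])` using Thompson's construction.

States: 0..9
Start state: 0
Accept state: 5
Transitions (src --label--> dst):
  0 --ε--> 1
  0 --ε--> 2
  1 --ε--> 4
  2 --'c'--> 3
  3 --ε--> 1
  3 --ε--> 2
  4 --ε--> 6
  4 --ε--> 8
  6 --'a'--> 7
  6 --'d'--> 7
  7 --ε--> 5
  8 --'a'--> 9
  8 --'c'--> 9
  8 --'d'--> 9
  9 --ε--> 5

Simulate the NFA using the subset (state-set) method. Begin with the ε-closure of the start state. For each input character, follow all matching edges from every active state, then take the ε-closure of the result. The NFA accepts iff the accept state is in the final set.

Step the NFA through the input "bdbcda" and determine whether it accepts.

initial (ε-close {0}): {0,1,2,4,6,8}
'b' @ 1: {}  — dead — no transitions
rest 'dbcda' ignored (set empty)
after full input: {}  (accept=5 not in)

Answer: REJECT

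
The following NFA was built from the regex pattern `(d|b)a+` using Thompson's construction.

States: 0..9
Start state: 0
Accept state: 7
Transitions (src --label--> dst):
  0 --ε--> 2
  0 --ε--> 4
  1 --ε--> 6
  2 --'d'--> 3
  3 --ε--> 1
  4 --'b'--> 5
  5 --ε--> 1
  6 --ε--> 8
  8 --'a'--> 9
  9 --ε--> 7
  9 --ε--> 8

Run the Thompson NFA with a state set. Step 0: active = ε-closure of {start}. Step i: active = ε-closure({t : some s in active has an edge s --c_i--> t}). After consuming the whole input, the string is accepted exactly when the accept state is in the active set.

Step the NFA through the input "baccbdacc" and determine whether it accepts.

S₀ = ε-closure({0}) = {0,2,4}
'b' @ 1: {1,5,6,8}
'a' @ 2: {7,8,9}  ✓accept
'c' @ 3: {}  — state set empty
rest 'cbdacc' ignored (set empty)
after full input: {}  (accept=7 not in)

Answer: REJECT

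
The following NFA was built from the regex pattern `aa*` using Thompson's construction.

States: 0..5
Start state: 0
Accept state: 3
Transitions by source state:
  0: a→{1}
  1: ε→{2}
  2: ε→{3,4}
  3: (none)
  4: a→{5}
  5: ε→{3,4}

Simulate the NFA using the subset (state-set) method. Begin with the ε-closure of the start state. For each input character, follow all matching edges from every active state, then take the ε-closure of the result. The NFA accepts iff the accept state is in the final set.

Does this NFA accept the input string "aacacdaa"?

start: ε-closure({0}) = {0}
'a' @ 1: {1,2,3,4}  (accept∈set)
'a' @ 2: {3,4,5}  (accept∈set)
'c' @ 3: {}  — no active states
rest 'acdaa' ignored (set empty)
end set {} — state 3 not in

Answer: REJECT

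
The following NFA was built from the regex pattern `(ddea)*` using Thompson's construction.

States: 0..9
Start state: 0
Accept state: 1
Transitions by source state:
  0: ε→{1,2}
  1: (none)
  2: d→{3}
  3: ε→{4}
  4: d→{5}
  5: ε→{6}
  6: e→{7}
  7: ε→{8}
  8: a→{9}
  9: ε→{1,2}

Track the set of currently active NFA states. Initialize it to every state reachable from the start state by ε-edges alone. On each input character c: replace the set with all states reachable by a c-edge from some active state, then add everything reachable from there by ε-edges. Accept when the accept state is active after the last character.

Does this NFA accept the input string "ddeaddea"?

initial (ε-close {0}): {0,1,2}
'd' @ 1: {3,4}
'd' @ 2: {5,6}
'e' @ 3: {7,8}
'a' @ 4: {1,2,9}  [accepting]
'd' @ 5: {3,4}
'd' @ 6: {5,6}
'e' @ 7: {7,8}
'a' @ 8: {1,2,9}  [accepting]
after full input: {1,2,9}  (accept=1 in)

Answer: ACCEPT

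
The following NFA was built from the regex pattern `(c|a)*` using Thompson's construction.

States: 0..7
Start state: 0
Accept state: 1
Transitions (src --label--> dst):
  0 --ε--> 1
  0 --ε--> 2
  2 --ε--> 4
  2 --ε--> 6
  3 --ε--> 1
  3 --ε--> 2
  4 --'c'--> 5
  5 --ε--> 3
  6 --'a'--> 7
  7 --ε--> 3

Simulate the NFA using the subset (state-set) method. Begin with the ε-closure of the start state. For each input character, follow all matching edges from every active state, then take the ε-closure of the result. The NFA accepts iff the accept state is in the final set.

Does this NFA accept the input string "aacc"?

initial (ε-close {0}): {0,1,2,4,6}
'a' @ 1: {1,2,3,4,6,7}  [accepting]
'a' @ 2: {1,2,3,4,6,7}  [accepting]
'c' @ 3: {1,2,3,4,5,6}  [accepting]
'c' @ 4: {1,2,3,4,5,6}  [accepting]
after full input: {1,2,3,4,5,6}  (accept=1 in)

Answer: ACCEPT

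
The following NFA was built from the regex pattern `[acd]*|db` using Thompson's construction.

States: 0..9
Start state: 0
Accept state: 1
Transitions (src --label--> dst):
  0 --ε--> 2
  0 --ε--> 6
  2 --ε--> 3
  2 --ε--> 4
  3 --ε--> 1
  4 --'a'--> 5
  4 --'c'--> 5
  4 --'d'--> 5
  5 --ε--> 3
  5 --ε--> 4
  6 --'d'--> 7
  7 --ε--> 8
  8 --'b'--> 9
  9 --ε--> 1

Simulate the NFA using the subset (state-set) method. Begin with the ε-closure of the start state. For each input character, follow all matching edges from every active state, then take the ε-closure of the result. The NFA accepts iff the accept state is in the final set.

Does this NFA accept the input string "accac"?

Answer: ACCEPT

Trace:
initial (ε-close {0}): {0,1,2,3,4,6}
'a' @ 1: {1,3,4,5}  (accept∈set)
'c' @ 2: {1,3,4,5}  (accept∈set)
'c' @ 3: {1,3,4,5}  (accept∈set)
'a' @ 4: {1,3,4,5}  (accept∈set)
'c' @ 5: {1,3,4,5}  (accept∈set)
after full input: {1,3,4,5}  (accept=1 in)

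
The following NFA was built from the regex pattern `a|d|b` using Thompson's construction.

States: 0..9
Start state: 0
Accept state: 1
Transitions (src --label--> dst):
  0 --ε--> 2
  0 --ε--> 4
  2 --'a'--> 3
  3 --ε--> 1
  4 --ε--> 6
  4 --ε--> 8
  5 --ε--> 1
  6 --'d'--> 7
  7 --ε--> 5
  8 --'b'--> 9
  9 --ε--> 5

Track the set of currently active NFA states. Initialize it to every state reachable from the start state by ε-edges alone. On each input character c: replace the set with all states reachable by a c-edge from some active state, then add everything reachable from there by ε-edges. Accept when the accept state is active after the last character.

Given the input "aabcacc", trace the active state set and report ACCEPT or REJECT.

Answer: REJECT

Derivation:
start: ε-closure({0}) = {0,2,4,6,8}
'a' @ 1: {1,3}  (accept∈set)
'a' @ 2: {}  — state set empty
rest 'bcacc' ignored (set empty)
after full input: {}  (accept=1 not in)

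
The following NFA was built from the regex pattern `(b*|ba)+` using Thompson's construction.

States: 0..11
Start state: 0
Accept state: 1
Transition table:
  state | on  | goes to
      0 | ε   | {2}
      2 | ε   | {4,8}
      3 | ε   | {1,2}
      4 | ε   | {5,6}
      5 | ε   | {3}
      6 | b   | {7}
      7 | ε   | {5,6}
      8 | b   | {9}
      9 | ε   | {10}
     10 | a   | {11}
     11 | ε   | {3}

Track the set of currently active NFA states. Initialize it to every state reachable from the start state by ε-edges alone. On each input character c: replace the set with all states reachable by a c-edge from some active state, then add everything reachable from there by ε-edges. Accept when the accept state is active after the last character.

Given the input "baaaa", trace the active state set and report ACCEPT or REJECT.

Answer: REJECT

Derivation:
start: ε-closure({0}) = {0,1,2,3,4,5,6,8}
'b' @ 1: {1,2,3,4,5,6,7,8,9,10}  (accept∈set)
'a' @ 2: {1,2,3,4,5,6,8,11}  (accept∈set)
'a' @ 3: {}  — state set empty
rest 'aa' ignored (set empty)
end set {} — state 1 not in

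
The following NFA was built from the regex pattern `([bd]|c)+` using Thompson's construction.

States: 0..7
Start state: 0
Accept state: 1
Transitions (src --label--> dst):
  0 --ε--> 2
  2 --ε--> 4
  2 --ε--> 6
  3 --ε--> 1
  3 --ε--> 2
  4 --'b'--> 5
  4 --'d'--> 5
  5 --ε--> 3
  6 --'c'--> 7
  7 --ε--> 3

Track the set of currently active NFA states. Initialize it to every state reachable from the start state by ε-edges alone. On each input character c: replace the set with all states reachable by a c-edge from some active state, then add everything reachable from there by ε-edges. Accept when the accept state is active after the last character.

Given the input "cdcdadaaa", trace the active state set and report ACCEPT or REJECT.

Answer: REJECT

Derivation:
start: ε-closure({0}) = {0,2,4,6}
'c' @ 1: {1,2,3,4,6,7}  [accepting]
'd' @ 2: {1,2,3,4,5,6}  [accepting]
'c' @ 3: {1,2,3,4,6,7}  [accepting]
'd' @ 4: {1,2,3,4,5,6}  [accepting]
'a' @ 5: {}  — dead — no transitions
rest 'daaa' ignored (set empty)
end set {} — state 1 not in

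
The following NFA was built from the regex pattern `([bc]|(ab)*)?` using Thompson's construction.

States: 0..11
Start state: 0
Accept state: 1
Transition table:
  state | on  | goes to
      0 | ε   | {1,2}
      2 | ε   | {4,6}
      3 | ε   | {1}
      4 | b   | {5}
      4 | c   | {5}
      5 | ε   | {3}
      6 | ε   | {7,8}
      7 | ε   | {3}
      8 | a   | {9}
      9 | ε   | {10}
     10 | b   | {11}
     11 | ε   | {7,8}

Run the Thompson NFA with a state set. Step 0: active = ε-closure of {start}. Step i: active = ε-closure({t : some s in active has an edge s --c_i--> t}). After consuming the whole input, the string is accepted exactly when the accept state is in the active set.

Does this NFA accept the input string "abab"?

Answer: ACCEPT

Derivation:
S₀ = ε-closure({0}) = {0,1,2,3,4,6,7,8}
'a' @ 1: {9,10}
'b' @ 2: {1,3,7,8,11}  (accept∈set)
'a' @ 3: {9,10}
'b' @ 4: {1,3,7,8,11}  (accept∈set)
after full input: {1,3,7,8,11}  (accept=1 in)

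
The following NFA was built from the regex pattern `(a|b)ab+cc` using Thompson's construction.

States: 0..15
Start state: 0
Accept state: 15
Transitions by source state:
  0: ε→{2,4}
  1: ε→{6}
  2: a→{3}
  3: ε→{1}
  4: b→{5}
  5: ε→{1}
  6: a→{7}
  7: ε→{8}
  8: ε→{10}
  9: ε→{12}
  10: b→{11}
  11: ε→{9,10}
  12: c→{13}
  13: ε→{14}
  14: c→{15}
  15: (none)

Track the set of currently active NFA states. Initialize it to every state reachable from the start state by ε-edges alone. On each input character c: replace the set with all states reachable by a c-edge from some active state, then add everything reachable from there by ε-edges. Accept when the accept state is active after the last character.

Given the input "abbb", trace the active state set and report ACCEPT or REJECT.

S₀ = ε-closure({0}) = {0,2,4}
'a' @ 1: {1,3,6}
'b' @ 2: {}  — state set empty
rest 'bb' ignored (set empty)
end set {} — state 15 not in

Answer: REJECT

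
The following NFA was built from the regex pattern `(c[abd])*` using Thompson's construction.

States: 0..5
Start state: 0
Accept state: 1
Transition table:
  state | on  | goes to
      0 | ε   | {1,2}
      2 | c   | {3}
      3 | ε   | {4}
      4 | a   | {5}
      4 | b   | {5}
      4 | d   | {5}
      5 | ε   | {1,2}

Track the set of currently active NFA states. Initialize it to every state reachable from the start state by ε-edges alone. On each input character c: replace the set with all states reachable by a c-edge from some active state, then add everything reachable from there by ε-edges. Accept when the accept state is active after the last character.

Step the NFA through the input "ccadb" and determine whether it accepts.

Answer: REJECT

Trace:
initial (ε-close {0}): {0,1,2}
'c' @ 1: {3,4}
'c' @ 2: {}  — dead — no transitions
rest 'adb' ignored (set empty)
end set {} — state 1 not in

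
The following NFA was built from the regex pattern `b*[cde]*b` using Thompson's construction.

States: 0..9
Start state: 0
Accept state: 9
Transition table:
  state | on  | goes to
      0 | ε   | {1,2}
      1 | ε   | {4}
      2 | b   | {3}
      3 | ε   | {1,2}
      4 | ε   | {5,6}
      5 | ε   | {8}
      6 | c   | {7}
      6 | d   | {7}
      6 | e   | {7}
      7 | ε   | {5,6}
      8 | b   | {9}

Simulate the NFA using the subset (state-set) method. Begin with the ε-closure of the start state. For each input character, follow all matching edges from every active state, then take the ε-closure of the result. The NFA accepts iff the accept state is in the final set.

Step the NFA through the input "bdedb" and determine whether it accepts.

Answer: ACCEPT

Trace:
S₀ = ε-closure({0}) = {0,1,2,4,5,6,8}
'b' @ 1: {1,2,3,4,5,6,8,9}  (accept∈set)
'd' @ 2: {5,6,7,8}
'e' @ 3: {5,6,7,8}
'd' @ 4: {5,6,7,8}
'b' @ 5: {9}  (accept∈set)
final: {9}; accept 9 in set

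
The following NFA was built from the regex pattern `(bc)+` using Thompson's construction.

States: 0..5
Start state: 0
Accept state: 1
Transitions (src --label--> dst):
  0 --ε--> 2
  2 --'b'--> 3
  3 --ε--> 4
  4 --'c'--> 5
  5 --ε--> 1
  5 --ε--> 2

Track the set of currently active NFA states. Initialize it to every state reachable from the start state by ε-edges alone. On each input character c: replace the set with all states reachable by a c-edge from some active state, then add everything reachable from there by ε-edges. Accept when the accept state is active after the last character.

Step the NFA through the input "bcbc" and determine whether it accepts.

Answer: ACCEPT

Trace:
start: ε-closure({0}) = {0,2}
'b' @ 1: {3,4}
'c' @ 2: {1,2,5}  [accepting]
'b' @ 3: {3,4}
'c' @ 4: {1,2,5}  [accepting]
end set {1,2,5} — state 1 in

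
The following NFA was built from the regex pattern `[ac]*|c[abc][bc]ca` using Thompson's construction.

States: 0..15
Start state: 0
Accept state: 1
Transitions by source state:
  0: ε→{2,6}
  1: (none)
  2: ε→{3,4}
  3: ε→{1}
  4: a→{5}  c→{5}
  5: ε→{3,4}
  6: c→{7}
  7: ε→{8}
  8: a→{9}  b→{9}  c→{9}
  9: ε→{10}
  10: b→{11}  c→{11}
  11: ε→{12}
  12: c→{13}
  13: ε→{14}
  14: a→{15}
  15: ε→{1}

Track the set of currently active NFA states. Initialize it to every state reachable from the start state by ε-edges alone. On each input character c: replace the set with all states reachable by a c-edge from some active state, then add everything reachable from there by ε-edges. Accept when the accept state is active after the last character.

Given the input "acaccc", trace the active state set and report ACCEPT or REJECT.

start: ε-closure({0}) = {0,1,2,3,4,6}
'a' @ 1: {1,3,4,5}  (accept∈set)
'c' @ 2: {1,3,4,5}  (accept∈set)
'a' @ 3: {1,3,4,5}  (accept∈set)
'c' @ 4: {1,3,4,5}  (accept∈set)
'c' @ 5: {1,3,4,5}  (accept∈set)
'c' @ 6: {1,3,4,5}  (accept∈set)
end set {1,3,4,5} — state 1 in

Answer: ACCEPT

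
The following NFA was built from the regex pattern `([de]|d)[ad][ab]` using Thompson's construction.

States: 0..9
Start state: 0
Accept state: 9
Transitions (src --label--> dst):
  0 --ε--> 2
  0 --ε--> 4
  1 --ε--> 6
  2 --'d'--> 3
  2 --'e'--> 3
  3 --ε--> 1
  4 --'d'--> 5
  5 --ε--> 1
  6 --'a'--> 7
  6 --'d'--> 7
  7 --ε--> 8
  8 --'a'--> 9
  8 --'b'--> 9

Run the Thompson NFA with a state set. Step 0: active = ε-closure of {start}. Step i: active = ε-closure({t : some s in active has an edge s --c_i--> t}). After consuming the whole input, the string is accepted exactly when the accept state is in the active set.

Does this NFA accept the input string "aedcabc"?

initial (ε-close {0}): {0,2,4}
'a' @ 1: {}  — dead — no transitions
rest 'edcabc' ignored (set empty)
after full input: {}  (accept=9 not in)

Answer: REJECT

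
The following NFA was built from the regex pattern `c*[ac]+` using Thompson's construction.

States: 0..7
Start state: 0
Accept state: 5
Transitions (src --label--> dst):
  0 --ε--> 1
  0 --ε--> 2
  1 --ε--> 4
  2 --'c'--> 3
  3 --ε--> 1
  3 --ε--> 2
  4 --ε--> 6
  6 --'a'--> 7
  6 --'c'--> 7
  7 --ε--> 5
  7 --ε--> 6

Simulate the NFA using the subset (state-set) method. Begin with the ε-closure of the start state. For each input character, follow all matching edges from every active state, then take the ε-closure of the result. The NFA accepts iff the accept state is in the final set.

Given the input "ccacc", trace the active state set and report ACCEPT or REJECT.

Answer: ACCEPT

Trace:
initial (ε-close {0}): {0,1,2,4,6}
'c' @ 1: {1,2,3,4,5,6,7}  [accepting]
'c' @ 2: {1,2,3,4,5,6,7}  [accepting]
'a' @ 3: {5,6,7}  [accepting]
'c' @ 4: {5,6,7}  [accepting]
'c' @ 5: {5,6,7}  [accepting]
after full input: {5,6,7}  (accept=5 in)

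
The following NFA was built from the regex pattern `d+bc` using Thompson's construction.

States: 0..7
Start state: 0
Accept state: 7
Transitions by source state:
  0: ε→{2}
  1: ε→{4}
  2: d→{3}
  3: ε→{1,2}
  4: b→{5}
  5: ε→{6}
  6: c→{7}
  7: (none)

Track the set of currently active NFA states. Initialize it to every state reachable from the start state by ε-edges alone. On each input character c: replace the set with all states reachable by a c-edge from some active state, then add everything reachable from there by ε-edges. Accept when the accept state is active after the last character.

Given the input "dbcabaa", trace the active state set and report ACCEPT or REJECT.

Answer: REJECT

Derivation:
initial (ε-close {0}): {0,2}
'd' @ 1: {1,2,3,4}
'b' @ 2: {5,6}
'c' @ 3: {7}  (accept∈set)
'a' @ 4: {}  — state set empty
rest 'baa' ignored (set empty)
after full input: {}  (accept=7 not in)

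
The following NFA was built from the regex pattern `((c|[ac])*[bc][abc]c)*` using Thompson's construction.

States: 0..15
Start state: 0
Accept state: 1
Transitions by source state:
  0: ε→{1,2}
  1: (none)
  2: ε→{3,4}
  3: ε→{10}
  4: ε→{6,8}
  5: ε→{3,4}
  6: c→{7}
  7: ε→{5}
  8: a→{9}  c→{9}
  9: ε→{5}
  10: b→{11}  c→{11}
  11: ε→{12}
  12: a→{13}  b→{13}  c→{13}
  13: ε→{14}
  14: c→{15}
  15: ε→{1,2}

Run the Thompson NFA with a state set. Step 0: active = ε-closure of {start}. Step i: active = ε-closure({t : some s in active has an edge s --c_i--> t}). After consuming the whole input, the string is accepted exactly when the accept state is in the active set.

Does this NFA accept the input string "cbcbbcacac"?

Answer: ACCEPT

Steps:
initial (ε-close {0}): {0,1,2,3,4,6,8,10}
'c' @ 1: {3,4,5,6,7,8,9,10,11,12}
'b' @ 2: {11,12,13,14}
'c' @ 3: {1,2,3,4,6,8,10,13,14,15}  (accept∈set)
'b' @ 4: {11,12}
'b' @ 5: {13,14}
'c' @ 6: {1,2,3,4,6,8,10,15}  (accept∈set)
'a' @ 7: {3,4,5,6,8,9,10}
'c' @ 8: {3,4,5,6,7,8,9,10,11,12}
'a' @ 9: {3,4,5,6,8,9,10,13,14}
'c' @ 10: {1,2,3,4,5,6,7,8,9,10,11,12,15}  (accept∈set)
final: {1,2,3,4,5,6,7,8,9,10,11,12,15}; accept 1 in set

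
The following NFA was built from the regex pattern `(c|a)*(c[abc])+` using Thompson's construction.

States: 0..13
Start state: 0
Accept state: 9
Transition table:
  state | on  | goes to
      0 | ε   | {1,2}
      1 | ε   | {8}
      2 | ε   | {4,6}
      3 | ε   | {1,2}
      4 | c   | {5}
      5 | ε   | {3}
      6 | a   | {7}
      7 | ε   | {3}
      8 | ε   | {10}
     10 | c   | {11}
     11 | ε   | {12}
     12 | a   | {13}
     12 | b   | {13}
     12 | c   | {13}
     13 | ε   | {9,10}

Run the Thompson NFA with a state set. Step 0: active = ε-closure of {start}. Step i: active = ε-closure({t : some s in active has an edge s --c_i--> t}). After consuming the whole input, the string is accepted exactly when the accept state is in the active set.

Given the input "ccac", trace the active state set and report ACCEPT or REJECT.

Answer: REJECT

Derivation:
S₀ = ε-closure({0}) = {0,1,2,4,6,8,10}
'c' @ 1: {1,2,3,4,5,6,8,10,11,12}
'c' @ 2: {1,2,3,4,5,6,8,9,10,11,12,13}  ✓accept
'a' @ 3: {1,2,3,4,6,7,8,9,10,13}  ✓accept
'c' @ 4: {1,2,3,4,5,6,8,10,11,12}
after full input: {1,2,3,4,5,6,8,10,11,12}  (accept=9 not in)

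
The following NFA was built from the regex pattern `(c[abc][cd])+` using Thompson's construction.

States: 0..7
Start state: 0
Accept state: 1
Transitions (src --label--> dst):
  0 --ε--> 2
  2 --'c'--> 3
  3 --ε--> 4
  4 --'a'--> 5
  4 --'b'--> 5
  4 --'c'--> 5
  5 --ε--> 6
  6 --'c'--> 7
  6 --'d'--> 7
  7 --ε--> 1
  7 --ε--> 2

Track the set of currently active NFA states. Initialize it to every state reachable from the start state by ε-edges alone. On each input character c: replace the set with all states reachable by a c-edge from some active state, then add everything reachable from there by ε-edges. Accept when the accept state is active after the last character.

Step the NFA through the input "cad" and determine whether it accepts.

S₀ = ε-closure({0}) = {0,2}
'c' @ 1: {3,4}
'a' @ 2: {5,6}
'd' @ 3: {1,2,7}  (accept∈set)
after full input: {1,2,7}  (accept=1 in)

Answer: ACCEPT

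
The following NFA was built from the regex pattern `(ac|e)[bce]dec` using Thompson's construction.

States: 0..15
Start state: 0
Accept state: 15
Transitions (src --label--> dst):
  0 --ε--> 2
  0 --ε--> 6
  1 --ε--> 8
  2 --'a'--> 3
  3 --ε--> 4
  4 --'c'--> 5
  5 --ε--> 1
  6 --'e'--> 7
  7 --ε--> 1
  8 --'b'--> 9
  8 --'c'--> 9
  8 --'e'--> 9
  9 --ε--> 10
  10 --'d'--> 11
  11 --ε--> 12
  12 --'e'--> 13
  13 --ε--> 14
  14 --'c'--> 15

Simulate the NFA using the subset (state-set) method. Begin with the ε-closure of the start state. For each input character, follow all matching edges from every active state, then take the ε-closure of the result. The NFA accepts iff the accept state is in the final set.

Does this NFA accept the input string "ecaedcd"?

Answer: REJECT

Steps:
S₀ = ε-closure({0}) = {0,2,6}
'e' @ 1: {1,7,8}
'c' @ 2: {9,10}
'a' @ 3: {}  — dead — no transitions
rest 'edcd' ignored (set empty)
final: {}; accept 15 not in set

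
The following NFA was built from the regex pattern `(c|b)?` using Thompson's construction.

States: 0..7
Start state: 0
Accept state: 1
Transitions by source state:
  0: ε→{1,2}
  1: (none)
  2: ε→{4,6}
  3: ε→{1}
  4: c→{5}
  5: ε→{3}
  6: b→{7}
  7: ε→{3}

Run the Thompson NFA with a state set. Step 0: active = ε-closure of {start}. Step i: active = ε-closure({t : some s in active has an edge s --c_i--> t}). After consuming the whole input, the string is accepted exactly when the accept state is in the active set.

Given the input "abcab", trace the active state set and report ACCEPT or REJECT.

Answer: REJECT

Derivation:
initial (ε-close {0}): {0,1,2,4,6}
'a' @ 1: {}  — state set empty
rest 'bcab' ignored (set empty)
after full input: {}  (accept=1 not in)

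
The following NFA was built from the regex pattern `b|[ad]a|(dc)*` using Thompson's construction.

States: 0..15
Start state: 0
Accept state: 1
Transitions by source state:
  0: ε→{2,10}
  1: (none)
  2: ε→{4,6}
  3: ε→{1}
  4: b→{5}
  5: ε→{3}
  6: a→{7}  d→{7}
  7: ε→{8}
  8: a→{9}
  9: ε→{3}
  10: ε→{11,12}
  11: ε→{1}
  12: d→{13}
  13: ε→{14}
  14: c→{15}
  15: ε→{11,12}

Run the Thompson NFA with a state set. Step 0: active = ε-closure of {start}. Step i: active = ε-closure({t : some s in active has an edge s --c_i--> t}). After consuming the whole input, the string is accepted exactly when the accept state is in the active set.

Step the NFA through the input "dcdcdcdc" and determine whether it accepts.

initial (ε-close {0}): {0,1,2,4,6,10,11,12}
'd' @ 1: {7,8,13,14}
'c' @ 2: {1,11,12,15}  [accepting]
'd' @ 3: {13,14}
'c' @ 4: {1,11,12,15}  [accepting]
'd' @ 5: {13,14}
'c' @ 6: {1,11,12,15}  [accepting]
'd' @ 7: {13,14}
'c' @ 8: {1,11,12,15}  [accepting]
after full input: {1,11,12,15}  (accept=1 in)

Answer: ACCEPT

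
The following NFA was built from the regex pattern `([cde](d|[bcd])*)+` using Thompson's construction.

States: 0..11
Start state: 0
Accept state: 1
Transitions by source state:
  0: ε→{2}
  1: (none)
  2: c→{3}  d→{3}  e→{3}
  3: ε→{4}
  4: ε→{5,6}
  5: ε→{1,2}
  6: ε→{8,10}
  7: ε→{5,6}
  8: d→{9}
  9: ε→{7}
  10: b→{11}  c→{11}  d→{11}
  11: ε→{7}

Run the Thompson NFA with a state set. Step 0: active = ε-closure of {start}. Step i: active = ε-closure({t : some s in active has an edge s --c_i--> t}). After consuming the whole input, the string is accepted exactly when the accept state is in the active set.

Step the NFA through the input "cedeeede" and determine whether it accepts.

Answer: ACCEPT

Trace:
initial (ε-close {0}): {0,2}
'c' @ 1: {1,2,3,4,5,6,8,10}  [accepting]
'e' @ 2: {1,2,3,4,5,6,8,10}  [accepting]
'd' @ 3: {1,2,3,4,5,6,7,8,9,10,11}  [accepting]
'e' @ 4: {1,2,3,4,5,6,8,10}  [accepting]
'e' @ 5: {1,2,3,4,5,6,8,10}  [accepting]
'e' @ 6: {1,2,3,4,5,6,8,10}  [accepting]
'd' @ 7: {1,2,3,4,5,6,7,8,9,10,11}  [accepting]
'e' @ 8: {1,2,3,4,5,6,8,10}  [accepting]
end set {1,2,3,4,5,6,8,10} — state 1 in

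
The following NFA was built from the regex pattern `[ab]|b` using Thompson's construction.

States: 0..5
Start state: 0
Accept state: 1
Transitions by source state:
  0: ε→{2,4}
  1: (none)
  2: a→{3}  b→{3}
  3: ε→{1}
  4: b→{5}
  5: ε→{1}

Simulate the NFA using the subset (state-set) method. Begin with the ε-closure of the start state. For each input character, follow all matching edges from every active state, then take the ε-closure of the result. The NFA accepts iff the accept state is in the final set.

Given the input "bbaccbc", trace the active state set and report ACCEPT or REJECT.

S₀ = ε-closure({0}) = {0,2,4}
'b' @ 1: {1,3,5}  (accept∈set)
'b' @ 2: {}  — dead — no transitions
rest 'accbc' ignored (set empty)
final: {}; accept 1 not in set

Answer: REJECT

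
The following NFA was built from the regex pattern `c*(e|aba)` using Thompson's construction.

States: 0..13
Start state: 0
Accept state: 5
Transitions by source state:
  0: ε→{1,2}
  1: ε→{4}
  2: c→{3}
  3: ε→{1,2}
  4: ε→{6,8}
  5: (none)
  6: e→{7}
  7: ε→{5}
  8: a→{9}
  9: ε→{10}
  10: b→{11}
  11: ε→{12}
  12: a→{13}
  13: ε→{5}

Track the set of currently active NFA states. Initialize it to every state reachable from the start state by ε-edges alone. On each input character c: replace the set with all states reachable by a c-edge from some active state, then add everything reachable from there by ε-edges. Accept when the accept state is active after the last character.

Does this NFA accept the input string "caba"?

Answer: ACCEPT

Steps:
start: ε-closure({0}) = {0,1,2,4,6,8}
'c' @ 1: {1,2,3,4,6,8}
'a' @ 2: {9,10}
'b' @ 3: {11,12}
'a' @ 4: {5,13}  [accepting]
after full input: {5,13}  (accept=5 in)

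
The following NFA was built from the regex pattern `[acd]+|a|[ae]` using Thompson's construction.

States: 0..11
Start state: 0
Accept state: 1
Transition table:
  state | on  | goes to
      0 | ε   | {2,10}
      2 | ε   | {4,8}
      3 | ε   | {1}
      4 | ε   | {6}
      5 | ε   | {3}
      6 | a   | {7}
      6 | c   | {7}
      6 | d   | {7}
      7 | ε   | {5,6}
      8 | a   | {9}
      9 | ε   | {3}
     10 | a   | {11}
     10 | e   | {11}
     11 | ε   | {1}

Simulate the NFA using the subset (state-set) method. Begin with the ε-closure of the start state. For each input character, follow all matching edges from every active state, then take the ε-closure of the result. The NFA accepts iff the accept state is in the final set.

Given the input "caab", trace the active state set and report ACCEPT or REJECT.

Answer: REJECT

Trace:
S₀ = ε-closure({0}) = {0,2,4,6,8,10}
'c' @ 1: {1,3,5,6,7}  (accept∈set)
'a' @ 2: {1,3,5,6,7}  (accept∈set)
'a' @ 3: {1,3,5,6,7}  (accept∈set)
'b' @ 4: {}  — no active states
final: {}; accept 1 not in set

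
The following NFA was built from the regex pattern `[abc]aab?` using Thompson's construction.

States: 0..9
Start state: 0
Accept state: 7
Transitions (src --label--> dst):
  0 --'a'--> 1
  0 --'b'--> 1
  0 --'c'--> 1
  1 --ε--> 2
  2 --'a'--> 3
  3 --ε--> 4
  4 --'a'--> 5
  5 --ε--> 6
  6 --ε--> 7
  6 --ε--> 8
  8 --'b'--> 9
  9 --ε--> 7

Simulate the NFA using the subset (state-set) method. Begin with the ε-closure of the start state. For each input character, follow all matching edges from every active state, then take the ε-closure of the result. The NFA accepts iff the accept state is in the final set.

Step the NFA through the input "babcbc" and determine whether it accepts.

Answer: REJECT

Derivation:
start: ε-closure({0}) = {0}
'b' @ 1: {1,2}
'a' @ 2: {3,4}
'b' @ 3: {}  — no active states
rest 'cbc' ignored (set empty)
after full input: {}  (accept=7 not in)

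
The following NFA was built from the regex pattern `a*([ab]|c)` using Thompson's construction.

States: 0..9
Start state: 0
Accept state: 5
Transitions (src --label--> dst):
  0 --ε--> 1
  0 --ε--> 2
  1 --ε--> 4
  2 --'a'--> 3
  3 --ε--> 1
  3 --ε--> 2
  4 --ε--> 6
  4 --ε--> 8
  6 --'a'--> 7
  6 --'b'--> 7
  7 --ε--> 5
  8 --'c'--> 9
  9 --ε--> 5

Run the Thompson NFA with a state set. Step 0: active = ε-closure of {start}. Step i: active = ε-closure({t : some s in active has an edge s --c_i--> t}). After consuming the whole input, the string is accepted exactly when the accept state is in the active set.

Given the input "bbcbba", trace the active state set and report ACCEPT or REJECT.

S₀ = ε-closure({0}) = {0,1,2,4,6,8}
'b' @ 1: {5,7}  (accept∈set)
'b' @ 2: {}  — state set empty
rest 'cbba' ignored (set empty)
end set {} — state 5 not in

Answer: REJECT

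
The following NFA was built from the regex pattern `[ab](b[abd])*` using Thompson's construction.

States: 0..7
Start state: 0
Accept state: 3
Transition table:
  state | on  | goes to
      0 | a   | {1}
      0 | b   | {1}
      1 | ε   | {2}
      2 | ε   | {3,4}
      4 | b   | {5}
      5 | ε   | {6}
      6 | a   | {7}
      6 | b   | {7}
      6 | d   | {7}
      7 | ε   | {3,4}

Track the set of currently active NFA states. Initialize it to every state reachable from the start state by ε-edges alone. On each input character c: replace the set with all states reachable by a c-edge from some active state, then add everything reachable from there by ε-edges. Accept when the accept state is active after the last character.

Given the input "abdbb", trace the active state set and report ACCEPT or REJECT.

S₀ = ε-closure({0}) = {0}
'a' @ 1: {1,2,3,4}  ✓accept
'b' @ 2: {5,6}
'd' @ 3: {3,4,7}  ✓accept
'b' @ 4: {5,6}
'b' @ 5: {3,4,7}  ✓accept
end set {3,4,7} — state 3 in

Answer: ACCEPT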